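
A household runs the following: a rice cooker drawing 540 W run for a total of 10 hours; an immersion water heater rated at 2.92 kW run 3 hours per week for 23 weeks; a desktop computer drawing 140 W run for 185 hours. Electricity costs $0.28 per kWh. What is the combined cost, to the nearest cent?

$65.18

rice cooker: 0.54 kW × 10 h = 5.4 kWh
immersion water heater: Runtime = 3 h/week × 23 weeks = 69 h
immersion water heater: 2.92 kW × 69 h = 201.48 kWh
desktop computer: 0.14 kW × 185 h = 25.9 kWh
Total energy = 232.78 kWh
Cost = 232.78 × $0.28 = $65.18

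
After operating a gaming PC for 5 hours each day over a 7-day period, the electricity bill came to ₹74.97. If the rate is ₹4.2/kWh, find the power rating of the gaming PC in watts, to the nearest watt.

Energy = ₹74.97 ÷ ₹4.2/kWh = 17.85 kWh
Runtime = 5 h/day × 7 days = 35 h
Power = 17.85 kWh ÷ 35 h = 0.51 kW = 510 W

510 W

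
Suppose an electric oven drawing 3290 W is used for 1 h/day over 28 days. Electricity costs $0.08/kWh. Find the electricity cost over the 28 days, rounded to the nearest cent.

$7.37

Runtime = 1 h/day × 28 days = 28 h
Energy = 3.29 kW × 28 h = 92.12 kWh
Cost = 92.12 kWh × $0.08/kWh = $7.37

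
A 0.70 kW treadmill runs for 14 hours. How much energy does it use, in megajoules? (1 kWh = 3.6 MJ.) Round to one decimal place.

35.3 MJ

Energy = 0.7 kW × 14 h = 9.8 kWh
= 9.8 × 3.6 MJ = 35.3 MJ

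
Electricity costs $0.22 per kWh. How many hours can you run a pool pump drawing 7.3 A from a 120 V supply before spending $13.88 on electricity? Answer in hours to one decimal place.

72.0 h

Power = 7.3 A × 120 V = 876 W = 0.876 kW
Energy available = $13.88 ÷ $0.22/kWh = 63.0909 kWh
Hours = 63.0909 kWh ÷ 0.876 kW = 72.0 h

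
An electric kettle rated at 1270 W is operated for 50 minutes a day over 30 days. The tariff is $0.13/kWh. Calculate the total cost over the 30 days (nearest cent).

$4.13

Runtime = 50 min × 30 = 1500 min = 25 h
Energy = 1.27 kW × 25 h = 31.75 kWh
Cost = 31.75 kWh × $0.13/kWh = $4.13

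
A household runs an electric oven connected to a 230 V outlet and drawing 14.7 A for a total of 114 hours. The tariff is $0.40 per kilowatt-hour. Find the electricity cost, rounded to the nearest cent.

Power = 14.7 A × 230 V = 3381 W = 3.381 kW
Energy = 3.381 kW × 114 h = 385.434 kWh
Cost = 385.434 kWh × $0.40/kWh = $154.17

$154.17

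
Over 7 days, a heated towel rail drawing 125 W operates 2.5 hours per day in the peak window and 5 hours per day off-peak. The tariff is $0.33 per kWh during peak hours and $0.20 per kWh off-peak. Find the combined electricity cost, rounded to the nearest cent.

Peak energy = 0.125 kW × 2.5 h × 7 = 2.1875 kWh
Off-peak energy = 0.125 kW × 5 h × 7 = 4.375 kWh
Cost = 2.1875 × $0.33 + 4.375 × $0.20 = $0.721875 + $0.875 = $1.60

$1.60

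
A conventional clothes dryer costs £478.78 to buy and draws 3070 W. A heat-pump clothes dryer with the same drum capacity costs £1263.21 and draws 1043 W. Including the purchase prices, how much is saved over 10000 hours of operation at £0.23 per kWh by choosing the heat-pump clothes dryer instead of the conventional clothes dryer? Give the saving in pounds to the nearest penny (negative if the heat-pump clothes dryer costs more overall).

conventional clothes dryer: £478.78 + (3070/1000) kW × 10000 h × £0.23 = £478.78 + £7061 = £7539.78
heat-pump clothes dryer: £1263.21 + (1043/1000) kW × 10000 h × £0.23 = £1263.21 + £2398.9 = £3662.11
Saving = £7539.78 − £3662.11 = £3877.67

£3877.67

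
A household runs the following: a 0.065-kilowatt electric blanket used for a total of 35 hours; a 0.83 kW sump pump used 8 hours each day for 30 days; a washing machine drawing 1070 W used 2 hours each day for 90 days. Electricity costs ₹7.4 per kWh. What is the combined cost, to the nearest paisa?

₹2916.16

electric blanket: 0.065 kW × 35 h = 2.275 kWh
sump pump: Runtime = 8 h/day × 30 days = 240 h
sump pump: 0.83 kW × 240 h = 199.2 kWh
washing machine: Runtime = 2 h/day × 90 days = 180 h
washing machine: 1.07 kW × 180 h = 192.6 kWh
Total energy = 394.075 kWh
Cost = 394.075 × ₹7.4 = ₹2916.16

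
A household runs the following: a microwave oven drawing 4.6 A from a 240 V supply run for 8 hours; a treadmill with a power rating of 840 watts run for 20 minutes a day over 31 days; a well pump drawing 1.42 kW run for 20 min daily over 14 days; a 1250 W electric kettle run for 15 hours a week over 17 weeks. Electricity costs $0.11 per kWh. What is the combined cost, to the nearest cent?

microwave oven: Power = 4.6 A × 240 V = 1104 W = 1.104 kW
microwave oven: 1.104 kW × 8 h = 8.832 kWh
treadmill: Runtime = 20 min × 31 = 620 min = 10.333333… h
treadmill: 0.84 kW × 10.333333… h = 8.68 kWh
well pump: Runtime = 20 min × 14 = 280 min = 4.666666… h
well pump: 1.42 kW × 4.666666… h = 6.626666… kWh
electric kettle: Runtime = 15 h/week × 17 weeks = 255 h
electric kettle: 1.25 kW × 255 h = 318.75 kWh
Total energy = 342.888666… kWh
Cost = 342.888666… × $0.11 = $37.72

$37.72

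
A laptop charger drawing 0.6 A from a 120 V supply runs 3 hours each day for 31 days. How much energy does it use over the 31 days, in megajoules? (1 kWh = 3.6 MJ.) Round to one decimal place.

24.1 MJ

Power = 0.6 A × 120 V = 72 W = 0.072 kW
Runtime = 3 h/day × 31 days = 93 h
Energy = 0.072 kW × 93 h = 6.696 kWh
= 6.696 × 3.6 MJ = 24.1 MJ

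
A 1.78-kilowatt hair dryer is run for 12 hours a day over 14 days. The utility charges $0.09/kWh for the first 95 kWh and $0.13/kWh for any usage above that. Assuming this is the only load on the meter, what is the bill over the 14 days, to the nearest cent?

$35.08

Runtime = 12 h/day × 14 days = 168 h
Energy = 1.78 kW × 168 h = 299.04 kWh
Tier 1 (0–95 kWh): 95 × $0.09 = $8.55
Above 95 kWh: 204.04 × $0.13 = $26.5252
Bill = $35.08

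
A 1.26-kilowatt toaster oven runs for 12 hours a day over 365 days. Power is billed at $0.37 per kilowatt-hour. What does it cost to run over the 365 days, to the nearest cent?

$2041.96

Runtime = 12 h/day × 365 days = 4380 h
Energy = 1.26 kW × 4380 h = 5518.8 kWh
Cost = 5518.8 kWh × $0.37/kWh = $2041.96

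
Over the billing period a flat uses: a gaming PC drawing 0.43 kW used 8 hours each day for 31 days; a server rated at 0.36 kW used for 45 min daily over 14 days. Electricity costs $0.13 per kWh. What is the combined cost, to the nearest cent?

gaming PC: Runtime = 8 h/day × 31 days = 248 h
gaming PC: 0.43 kW × 248 h = 106.64 kWh
server: Runtime = 45 min × 14 = 630 min = 10.5 h
server: 0.36 kW × 10.5 h = 3.78 kWh
Total energy = 110.42 kWh
Cost = 110.42 × $0.13 = $14.35

$14.35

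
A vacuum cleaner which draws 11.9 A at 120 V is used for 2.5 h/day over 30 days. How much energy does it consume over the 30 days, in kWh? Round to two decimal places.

Power = 11.9 A × 120 V = 1428 W = 1.428 kW
Runtime = 2.5 h/day × 30 days = 75 h
Energy = 1.428 kW × 75 h = 107.1 kWh

107.10 kWh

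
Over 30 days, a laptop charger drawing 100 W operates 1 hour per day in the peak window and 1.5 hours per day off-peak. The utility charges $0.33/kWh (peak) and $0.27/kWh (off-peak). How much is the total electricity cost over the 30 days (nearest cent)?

Peak energy = 0.1 kW × 1 h × 30 = 3 kWh
Off-peak energy = 0.1 kW × 1.5 h × 30 = 4.5 kWh
Cost = 3 × $0.33 + 4.5 × $0.27 = $0.99 + $1.215 = $2.21

$2.21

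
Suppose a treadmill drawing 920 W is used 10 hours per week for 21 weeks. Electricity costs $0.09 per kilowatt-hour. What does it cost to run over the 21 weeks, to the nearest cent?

$17.39

Runtime = 10 h/week × 21 weeks = 210 h
Energy = 0.92 kW × 210 h = 193.2 kWh
Cost = 193.2 kWh × $0.09/kWh = $17.39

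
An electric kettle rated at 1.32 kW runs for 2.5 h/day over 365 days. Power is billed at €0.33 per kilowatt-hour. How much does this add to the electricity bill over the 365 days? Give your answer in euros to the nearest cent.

Runtime = 2.5 h/day × 365 days = 912.5 h
Energy = 1.32 kW × 912.5 h = 1204.5 kWh
Cost = 1204.5 kWh × €0.33/kWh = €397.49

€397.49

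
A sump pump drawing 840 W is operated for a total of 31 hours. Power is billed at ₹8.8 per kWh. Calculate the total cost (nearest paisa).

₹229.15

Energy = 0.84 kW × 31 h = 26.04 kWh
Cost = 26.04 kWh × ₹8.8/kWh = ₹229.15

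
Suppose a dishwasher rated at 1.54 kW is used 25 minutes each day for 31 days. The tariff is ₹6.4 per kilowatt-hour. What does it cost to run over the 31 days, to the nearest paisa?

Runtime = 25 min × 31 = 775 min = 12.916666… h
Energy = 1.54 kW × 12.916666… h = 19.891666… kWh
Cost = 19.891666… kWh × ₹6.4/kWh = ₹127.31

₹127.31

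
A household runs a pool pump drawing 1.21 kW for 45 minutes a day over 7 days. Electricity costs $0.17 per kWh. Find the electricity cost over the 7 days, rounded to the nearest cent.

Runtime = 45 min × 7 = 315 min = 5.25 h
Energy = 1.21 kW × 5.25 h = 6.3525 kWh
Cost = 6.3525 kWh × $0.17/kWh = $1.08

$1.08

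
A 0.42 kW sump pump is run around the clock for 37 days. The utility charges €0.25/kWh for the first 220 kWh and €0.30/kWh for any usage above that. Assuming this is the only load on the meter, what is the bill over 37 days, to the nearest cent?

€100.89

Runtime = 24 h × 37 = 888 h
Energy = 0.42 kW × 888 h = 372.96 kWh
Tier 1 (0–220 kWh): 220 × €0.25 = €55
Above 220 kWh: 152.96 × €0.30 = €45.888
Bill = €100.89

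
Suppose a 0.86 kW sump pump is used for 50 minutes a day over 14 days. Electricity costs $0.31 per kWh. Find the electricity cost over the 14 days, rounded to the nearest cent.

Runtime = 50 min × 14 = 700 min = 11.666666… h
Energy = 0.86 kW × 11.666666… h = 10.033333… kWh
Cost = 10.033333… kWh × $0.31/kWh = $3.11

$3.11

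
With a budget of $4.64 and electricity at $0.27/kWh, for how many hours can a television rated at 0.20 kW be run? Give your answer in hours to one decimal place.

85.9 h

Energy available = $4.64 ÷ $0.27/kWh = 17.1852 kWh
Hours = 17.1852 kWh ÷ 0.2 kW = 85.9 h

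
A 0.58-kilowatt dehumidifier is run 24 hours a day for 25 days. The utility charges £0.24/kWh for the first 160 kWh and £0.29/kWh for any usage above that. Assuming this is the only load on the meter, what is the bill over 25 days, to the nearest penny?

£92.92

Runtime = 24 h × 25 = 600 h
Energy = 0.58 kW × 600 h = 348 kWh
Tier 1 (0–160 kWh): 160 × £0.24 = £38.4
Above 160 kWh: 188 × £0.29 = £54.52
Bill = £92.92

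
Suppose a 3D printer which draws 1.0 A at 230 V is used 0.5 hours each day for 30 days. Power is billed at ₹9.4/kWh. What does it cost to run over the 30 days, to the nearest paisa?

Power = 1.0 A × 230 V = 230 W = 0.23 kW
Runtime = 0.5 h/day × 30 days = 15 h
Energy = 0.23 kW × 15 h = 3.45 kWh
Cost = 3.45 kWh × ₹9.4/kWh = ₹32.43

₹32.43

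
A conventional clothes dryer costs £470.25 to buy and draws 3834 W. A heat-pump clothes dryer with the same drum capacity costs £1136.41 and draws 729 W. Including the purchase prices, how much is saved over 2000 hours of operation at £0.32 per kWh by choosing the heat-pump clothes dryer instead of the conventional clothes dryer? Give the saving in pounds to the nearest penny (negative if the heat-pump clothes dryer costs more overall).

£1321.04

conventional clothes dryer: £470.25 + (3834/1000) kW × 2000 h × £0.32 = £470.25 + £2453.76 = £2924.01
heat-pump clothes dryer: £1136.41 + (729/1000) kW × 2000 h × £0.32 = £1136.41 + £466.56 = £1602.97
Saving = £2924.01 − £1602.97 = £1321.04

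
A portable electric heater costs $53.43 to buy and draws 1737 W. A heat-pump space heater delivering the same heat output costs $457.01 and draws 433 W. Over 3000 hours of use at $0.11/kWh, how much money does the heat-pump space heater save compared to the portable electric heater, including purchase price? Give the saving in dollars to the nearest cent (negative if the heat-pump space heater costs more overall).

portable electric heater: $53.43 + (1737/1000) kW × 3000 h × $0.11 = $53.43 + $573.21 = $626.64
heat-pump space heater: $457.01 + (433/1000) kW × 3000 h × $0.11 = $457.01 + $142.89 = $599.9
Saving = $626.64 − $599.9 = $26.74

$26.74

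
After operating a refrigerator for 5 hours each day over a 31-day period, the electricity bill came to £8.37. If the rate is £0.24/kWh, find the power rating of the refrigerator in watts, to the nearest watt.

225 W

Energy = £8.37 ÷ £0.24/kWh = 34.875 kWh
Runtime = 5 h/day × 31 days = 155 h
Power = 34.875 kWh ÷ 155 h = 0.225 kW = 225 W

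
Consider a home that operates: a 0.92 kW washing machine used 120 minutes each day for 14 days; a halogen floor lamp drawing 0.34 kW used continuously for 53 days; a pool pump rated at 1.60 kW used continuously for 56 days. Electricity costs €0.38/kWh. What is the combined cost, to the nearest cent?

washing machine: Runtime = 120 min × 14 = 1680 min = 28 h
washing machine: 0.92 kW × 28 h = 25.76 kWh
halogen floor lamp: Runtime = 24 h × 53 = 1272 h
halogen floor lamp: 0.34 kW × 1272 h = 432.48 kWh
pool pump: Runtime = 24 h × 56 = 1344 h
pool pump: 1.6 kW × 1344 h = 2150.4 kWh
Total energy = 2608.64 kWh
Cost = 2608.64 × €0.38 = €991.28

€991.28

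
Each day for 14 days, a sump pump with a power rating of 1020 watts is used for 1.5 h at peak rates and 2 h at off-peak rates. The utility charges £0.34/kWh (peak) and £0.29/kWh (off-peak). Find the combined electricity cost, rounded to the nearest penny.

Peak energy = 1.02 kW × 1.5 h × 14 = 21.42 kWh
Off-peak energy = 1.02 kW × 2 h × 14 = 28.56 kWh
Cost = 21.42 × £0.34 + 28.56 × £0.29 = £7.2828 + £8.2824 = £15.57

£15.57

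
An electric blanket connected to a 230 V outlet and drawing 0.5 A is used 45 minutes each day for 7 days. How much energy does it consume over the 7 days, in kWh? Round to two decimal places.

0.60 kWh

Power = 0.5 A × 230 V = 115 W = 0.115 kW
Runtime = 45 min × 7 = 315 min = 5.25 h
Energy = 0.115 kW × 5.25 h = 0.60375 kWh ≈ 0.60 kWh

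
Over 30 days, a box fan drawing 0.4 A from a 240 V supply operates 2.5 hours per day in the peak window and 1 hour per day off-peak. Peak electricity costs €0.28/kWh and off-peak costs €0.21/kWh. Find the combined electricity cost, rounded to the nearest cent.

€2.62

Power = 0.4 A × 240 V = 96 W = 0.096 kW
Peak energy = 0.096 kW × 2.5 h × 30 = 7.2 kWh
Off-peak energy = 0.096 kW × 1 h × 30 = 2.88 kWh
Cost = 7.2 × €0.28 + 2.88 × €0.21 = €2.016 + €0.6048 = €2.62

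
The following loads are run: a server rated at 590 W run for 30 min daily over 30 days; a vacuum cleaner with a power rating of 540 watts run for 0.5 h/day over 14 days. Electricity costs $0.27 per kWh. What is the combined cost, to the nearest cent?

server: Runtime = 30 min × 30 = 900 min = 15 h
server: 0.59 kW × 15 h = 8.85 kWh
vacuum cleaner: Runtime = 0.5 h/day × 14 days = 7 h
vacuum cleaner: 0.54 kW × 7 h = 3.78 kWh
Total energy = 12.63 kWh
Cost = 12.63 × $0.27 = $3.41

$3.41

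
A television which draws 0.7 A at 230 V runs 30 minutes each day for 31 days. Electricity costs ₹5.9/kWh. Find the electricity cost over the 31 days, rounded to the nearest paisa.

Power = 0.7 A × 230 V = 161 W = 0.161 kW
Runtime = 30 min × 31 = 930 min = 15.5 h
Energy = 0.161 kW × 15.5 h = 2.4955 kWh
Cost = 2.4955 kWh × ₹5.9/kWh = ₹14.72

₹14.72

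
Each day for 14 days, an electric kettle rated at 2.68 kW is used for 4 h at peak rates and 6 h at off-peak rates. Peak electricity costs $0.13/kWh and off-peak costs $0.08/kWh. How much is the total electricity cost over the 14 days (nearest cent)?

Peak energy = 2.68 kW × 4 h × 14 = 150.08 kWh
Off-peak energy = 2.68 kW × 6 h × 14 = 225.12 kWh
Cost = 150.08 × $0.13 + 225.12 × $0.08 = $19.5104 + $18.0096 = $37.52

$37.52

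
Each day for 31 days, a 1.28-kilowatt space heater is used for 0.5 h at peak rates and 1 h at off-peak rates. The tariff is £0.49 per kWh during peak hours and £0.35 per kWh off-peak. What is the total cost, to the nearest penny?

Peak energy = 1.28 kW × 0.5 h × 31 = 19.84 kWh
Off-peak energy = 1.28 kW × 1 h × 31 = 39.68 kWh
Cost = 19.84 × £0.49 + 39.68 × £0.35 = £9.7216 + £13.888 = £23.61

£23.61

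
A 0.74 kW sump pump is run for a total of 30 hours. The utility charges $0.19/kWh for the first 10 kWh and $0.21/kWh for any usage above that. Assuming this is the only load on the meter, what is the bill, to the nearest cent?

$4.46

Energy = 0.74 kW × 30 h = 22.2 kWh
Tier 1 (0–10 kWh): 10 × $0.19 = $1.9
Above 10 kWh: 12.2 × $0.21 = $2.562
Bill = $4.46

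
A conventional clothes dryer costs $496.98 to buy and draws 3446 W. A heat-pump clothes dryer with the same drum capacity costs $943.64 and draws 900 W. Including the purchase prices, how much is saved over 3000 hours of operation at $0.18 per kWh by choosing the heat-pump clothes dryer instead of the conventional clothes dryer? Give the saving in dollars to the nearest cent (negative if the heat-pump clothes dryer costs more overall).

conventional clothes dryer: $496.98 + (3446/1000) kW × 3000 h × $0.18 = $496.98 + $1860.84 = $2357.82
heat-pump clothes dryer: $943.64 + (900/1000) kW × 3000 h × $0.18 = $943.64 + $486 = $1429.64
Saving = $2357.82 − $1429.64 = $928.18

$928.18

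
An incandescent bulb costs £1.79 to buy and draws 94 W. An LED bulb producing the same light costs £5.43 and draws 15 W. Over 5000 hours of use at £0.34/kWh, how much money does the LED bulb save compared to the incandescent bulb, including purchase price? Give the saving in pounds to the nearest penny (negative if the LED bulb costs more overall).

£130.66

incandescent bulb: £1.79 + (94/1000) kW × 5000 h × £0.34 = £1.79 + £159.8 = £161.59
LED bulb: £5.43 + (15/1000) kW × 5000 h × £0.34 = £5.43 + £25.5 = £30.93
Saving = £161.59 − £30.93 = £130.66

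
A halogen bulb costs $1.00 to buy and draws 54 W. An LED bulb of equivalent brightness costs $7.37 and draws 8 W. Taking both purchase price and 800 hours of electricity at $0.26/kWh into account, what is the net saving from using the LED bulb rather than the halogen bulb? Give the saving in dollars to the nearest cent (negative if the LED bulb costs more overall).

halogen bulb: $1.00 + (54/1000) kW × 800 h × $0.26 = $1.00 + $11.232 = $12.232
LED bulb: $7.37 + (8/1000) kW × 800 h × $0.26 = $7.37 + $1.664 = $9.034
Saving = $12.232 − $9.034 = $3.198 → $3.20

$3.20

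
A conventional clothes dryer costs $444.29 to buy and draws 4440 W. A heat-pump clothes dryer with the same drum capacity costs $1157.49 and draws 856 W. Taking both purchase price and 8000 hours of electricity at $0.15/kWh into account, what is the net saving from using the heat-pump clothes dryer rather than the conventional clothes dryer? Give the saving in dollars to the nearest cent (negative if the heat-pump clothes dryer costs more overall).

conventional clothes dryer: $444.29 + (4440/1000) kW × 8000 h × $0.15 = $444.29 + $5328 = $5772.29
heat-pump clothes dryer: $1157.49 + (856/1000) kW × 8000 h × $0.15 = $1157.49 + $1027.2 = $2184.69
Saving = $5772.29 − $2184.69 = $3587.6

$3587.60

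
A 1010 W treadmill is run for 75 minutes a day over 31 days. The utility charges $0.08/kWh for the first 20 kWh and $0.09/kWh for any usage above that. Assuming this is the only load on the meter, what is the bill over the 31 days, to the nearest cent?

$3.32

Runtime = 75 min × 31 = 2325 min = 38.75 h
Energy = 1.01 kW × 38.75 h = 39.1375 kWh
Tier 1 (0–20 kWh): 20 × $0.08 = $1.6
Above 20 kWh: 19.1375 × $0.09 = $1.722375
Bill = $3.32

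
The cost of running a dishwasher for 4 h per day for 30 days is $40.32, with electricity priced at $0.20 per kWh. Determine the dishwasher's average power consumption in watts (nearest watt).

Energy = $40.32 ÷ $0.20/kWh = 201.6 kWh
Runtime = 4 h/day × 30 days = 120 h
Power = 201.6 kWh ÷ 120 h = 1.68 kW = 1680 W

1680 W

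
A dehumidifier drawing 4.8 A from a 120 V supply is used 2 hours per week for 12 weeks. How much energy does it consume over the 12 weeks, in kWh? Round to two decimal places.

Power = 4.8 A × 120 V = 576 W = 0.576 kW
Runtime = 2 h/week × 12 weeks = 24 h
Energy = 0.576 kW × 24 h = 13.824 kWh ≈ 13.82 kWh

13.82 kWh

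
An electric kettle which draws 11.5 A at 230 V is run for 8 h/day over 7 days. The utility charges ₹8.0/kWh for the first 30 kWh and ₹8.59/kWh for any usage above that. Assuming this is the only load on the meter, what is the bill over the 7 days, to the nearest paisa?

₹1254.65

Power = 11.5 A × 230 V = 2645 W = 2.645 kW
Runtime = 8 h/day × 7 days = 56 h
Energy = 2.645 kW × 56 h = 148.12 kWh
Tier 1 (0–30 kWh): 30 × ₹8.0 = ₹240
Above 30 kWh: 118.12 × ₹8.59 = ₹1014.6508
Bill = ₹1254.65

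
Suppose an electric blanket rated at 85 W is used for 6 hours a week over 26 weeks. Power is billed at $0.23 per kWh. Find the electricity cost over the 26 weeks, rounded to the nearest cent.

$3.05

Runtime = 6 h/week × 26 weeks = 156 h
Energy = 0.085 kW × 156 h = 13.26 kWh
Cost = 13.26 kWh × $0.23/kWh = $3.05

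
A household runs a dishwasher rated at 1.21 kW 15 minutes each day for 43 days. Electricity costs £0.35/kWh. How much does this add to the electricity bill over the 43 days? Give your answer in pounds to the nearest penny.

Runtime = 15 min × 43 = 645 min = 10.75 h
Energy = 1.21 kW × 10.75 h = 13.0075 kWh
Cost = 13.0075 kWh × £0.35/kWh = £4.55

£4.55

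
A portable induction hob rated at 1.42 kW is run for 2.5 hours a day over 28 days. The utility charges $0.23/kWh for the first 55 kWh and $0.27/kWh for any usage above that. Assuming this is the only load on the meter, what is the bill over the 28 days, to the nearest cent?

$24.64

Runtime = 2.5 h/day × 28 days = 70 h
Energy = 1.42 kW × 70 h = 99.4 kWh
Tier 1 (0–55 kWh): 55 × $0.23 = $12.65
Above 55 kWh: 44.4 × $0.27 = $11.988
Bill = $24.64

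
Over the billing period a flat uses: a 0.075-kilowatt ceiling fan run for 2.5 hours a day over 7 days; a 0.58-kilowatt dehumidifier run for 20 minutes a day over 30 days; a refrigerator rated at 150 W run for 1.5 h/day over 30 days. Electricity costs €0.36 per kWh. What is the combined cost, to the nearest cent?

€4.99

ceiling fan: Runtime = 2.5 h/day × 7 days = 17.5 h
ceiling fan: 0.075 kW × 17.5 h = 1.3125 kWh
dehumidifier: Runtime = 20 min × 30 = 600 min = 10 h
dehumidifier: 0.58 kW × 10 h = 5.8 kWh
refrigerator: Runtime = 1.5 h/day × 30 days = 45 h
refrigerator: 0.15 kW × 45 h = 6.75 kWh
Total energy = 13.8625 kWh
Cost = 13.8625 × €0.36 = €4.99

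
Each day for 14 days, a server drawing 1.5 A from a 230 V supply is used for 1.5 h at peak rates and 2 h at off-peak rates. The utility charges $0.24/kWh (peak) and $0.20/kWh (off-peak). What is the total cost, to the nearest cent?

Power = 1.5 A × 230 V = 345 W = 0.345 kW
Peak energy = 0.345 kW × 1.5 h × 14 = 7.245 kWh
Off-peak energy = 0.345 kW × 2 h × 14 = 9.66 kWh
Cost = 7.245 × $0.24 + 9.66 × $0.20 = $1.7388 + $1.932 = $3.67

$3.67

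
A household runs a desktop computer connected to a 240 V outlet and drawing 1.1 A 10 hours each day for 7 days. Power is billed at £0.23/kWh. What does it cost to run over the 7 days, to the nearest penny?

Power = 1.1 A × 240 V = 264 W = 0.264 kW
Runtime = 10 h/day × 7 days = 70 h
Energy = 0.264 kW × 70 h = 18.48 kWh
Cost = 18.48 kWh × £0.23/kWh = £4.25

£4.25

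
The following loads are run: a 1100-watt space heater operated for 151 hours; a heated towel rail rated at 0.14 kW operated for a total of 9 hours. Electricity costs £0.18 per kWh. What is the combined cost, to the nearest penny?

£30.12

space heater: 1.1 kW × 151 h = 166.1 kWh
heated towel rail: 0.14 kW × 9 h = 1.26 kWh
Total energy = 167.36 kWh
Cost = 167.36 × £0.18 = £30.12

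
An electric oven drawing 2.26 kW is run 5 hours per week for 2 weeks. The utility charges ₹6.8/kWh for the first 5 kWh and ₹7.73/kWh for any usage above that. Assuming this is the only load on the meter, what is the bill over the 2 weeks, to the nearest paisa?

₹170.05

Runtime = 5 h/week × 2 weeks = 10 h
Energy = 2.26 kW × 10 h = 22.6 kWh
Tier 1 (0–5 kWh): 5 × ₹6.8 = ₹34
Above 5 kWh: 17.6 × ₹7.73 = ₹136.048
Bill = ₹170.05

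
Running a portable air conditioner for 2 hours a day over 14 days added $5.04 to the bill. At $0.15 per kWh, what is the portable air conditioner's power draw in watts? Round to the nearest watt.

1200 W

Energy = $5.04 ÷ $0.15/kWh = 33.6 kWh
Runtime = 2 h/day × 14 days = 28 h
Power = 33.6 kWh ÷ 28 h = 1.2 kW = 1200 W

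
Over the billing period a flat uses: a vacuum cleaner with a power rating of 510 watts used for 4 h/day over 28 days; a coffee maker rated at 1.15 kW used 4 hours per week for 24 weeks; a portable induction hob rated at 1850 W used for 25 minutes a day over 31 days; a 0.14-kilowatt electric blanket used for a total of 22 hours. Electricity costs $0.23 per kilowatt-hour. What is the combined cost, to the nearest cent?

$44.73

vacuum cleaner: Runtime = 4 h/day × 28 days = 112 h
vacuum cleaner: 0.51 kW × 112 h = 57.12 kWh
coffee maker: Runtime = 4 h/week × 24 weeks = 96 h
coffee maker: 1.15 kW × 96 h = 110.4 kWh
portable induction hob: Runtime = 25 min × 31 = 775 min = 12.916666… h
portable induction hob: 1.85 kW × 12.916666… h = 23.895833… kWh
electric blanket: 0.14 kW × 22 h = 3.08 kWh
Total energy = 194.495833… kWh
Cost = 194.495833… × $0.23 = $44.73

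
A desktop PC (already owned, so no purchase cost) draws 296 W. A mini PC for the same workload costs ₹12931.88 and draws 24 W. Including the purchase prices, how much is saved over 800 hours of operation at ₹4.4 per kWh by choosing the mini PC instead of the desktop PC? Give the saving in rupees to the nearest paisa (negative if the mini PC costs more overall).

-₹11974.44

desktop PC: ₹0.00 + (296/1000) kW × 800 h × ₹4.4 = ₹0.00 + ₹1041.92 = ₹1041.92
mini PC: ₹12931.88 + (24/1000) kW × 800 h × ₹4.4 = ₹12931.88 + ₹84.48 = ₹13016.36
Saving = ₹1041.92 − ₹13016.36 = −₹11974.44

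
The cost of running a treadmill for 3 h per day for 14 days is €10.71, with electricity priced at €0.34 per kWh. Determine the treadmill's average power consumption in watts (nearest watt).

750 W

Energy = €10.71 ÷ €0.34/kWh = 31.5 kWh
Runtime = 3 h/day × 14 days = 42 h
Power = 31.5 kWh ÷ 42 h = 0.75 kW = 750 W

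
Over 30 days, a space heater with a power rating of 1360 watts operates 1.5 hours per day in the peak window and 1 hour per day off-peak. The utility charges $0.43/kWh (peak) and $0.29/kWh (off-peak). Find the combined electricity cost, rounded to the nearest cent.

Peak energy = 1.36 kW × 1.5 h × 30 = 61.2 kWh
Off-peak energy = 1.36 kW × 1 h × 30 = 40.8 kWh
Cost = 61.2 × $0.43 + 40.8 × $0.29 = $26.316 + $11.832 = $38.15

$38.15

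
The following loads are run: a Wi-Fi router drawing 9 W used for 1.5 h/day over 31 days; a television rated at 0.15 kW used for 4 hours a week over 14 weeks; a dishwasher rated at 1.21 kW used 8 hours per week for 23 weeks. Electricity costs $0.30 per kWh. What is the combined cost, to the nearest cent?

Wi-Fi router: Runtime = 1.5 h/day × 31 days = 46.5 h
Wi-Fi router: 0.009 kW × 46.5 h = 0.4185 kWh
television: Runtime = 4 h/week × 14 weeks = 56 h
television: 0.15 kW × 56 h = 8.4 kWh
dishwasher: Runtime = 8 h/week × 23 weeks = 184 h
dishwasher: 1.21 kW × 184 h = 222.64 kWh
Total energy = 231.4585 kWh
Cost = 231.4585 × $0.30 = $69.44

$69.44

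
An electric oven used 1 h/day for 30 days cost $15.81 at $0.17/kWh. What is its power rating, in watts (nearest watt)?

Energy = $15.81 ÷ $0.17/kWh = 93 kWh
Runtime = 1 h/day × 30 days = 30 h
Power = 93 kWh ÷ 30 h = 3.1 kW = 3100 W

3100 W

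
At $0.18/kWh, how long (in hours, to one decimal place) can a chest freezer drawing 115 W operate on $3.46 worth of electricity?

167.1 h

Energy available = $3.46 ÷ $0.18/kWh = 19.2222 kWh
Hours = 19.2222 kWh ÷ 0.115 kW = 167.1 h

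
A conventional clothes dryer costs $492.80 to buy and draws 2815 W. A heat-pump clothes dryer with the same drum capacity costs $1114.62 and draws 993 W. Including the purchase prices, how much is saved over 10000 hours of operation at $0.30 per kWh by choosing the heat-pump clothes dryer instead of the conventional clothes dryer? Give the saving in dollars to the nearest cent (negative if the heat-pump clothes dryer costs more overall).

conventional clothes dryer: $492.80 + (2815/1000) kW × 10000 h × $0.30 = $492.80 + $8445 = $8937.8
heat-pump clothes dryer: $1114.62 + (993/1000) kW × 10000 h × $0.30 = $1114.62 + $2979 = $4093.62
Saving = $8937.8 − $4093.62 = $4844.18

$4844.18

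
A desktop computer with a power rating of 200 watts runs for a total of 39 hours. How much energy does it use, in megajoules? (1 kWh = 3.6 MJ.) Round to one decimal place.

28.1 MJ

Energy = 0.2 kW × 39 h = 7.8 kWh
= 7.8 × 3.6 MJ = 28.1 MJ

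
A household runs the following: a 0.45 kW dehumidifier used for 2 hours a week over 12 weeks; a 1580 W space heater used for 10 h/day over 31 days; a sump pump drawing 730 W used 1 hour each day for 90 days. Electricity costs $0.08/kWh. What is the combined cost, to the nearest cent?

dehumidifier: Runtime = 2 h/week × 12 weeks = 24 h
dehumidifier: 0.45 kW × 24 h = 10.8 kWh
space heater: Runtime = 10 h/day × 31 days = 310 h
space heater: 1.58 kW × 310 h = 489.8 kWh
sump pump: Runtime = 1 h/day × 90 days = 90 h
sump pump: 0.73 kW × 90 h = 65.7 kWh
Total energy = 566.3 kWh
Cost = 566.3 × $0.08 = $45.30

$45.30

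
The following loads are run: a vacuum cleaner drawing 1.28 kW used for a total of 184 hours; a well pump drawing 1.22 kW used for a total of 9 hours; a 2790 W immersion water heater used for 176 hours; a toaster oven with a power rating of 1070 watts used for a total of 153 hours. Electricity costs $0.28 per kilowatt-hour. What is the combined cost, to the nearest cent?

vacuum cleaner: 1.28 kW × 184 h = 235.52 kWh
well pump: 1.22 kW × 9 h = 10.98 kWh
immersion water heater: 2.79 kW × 176 h = 491.04 kWh
toaster oven: 1.07 kW × 153 h = 163.71 kWh
Total energy = 901.25 kWh
Cost = 901.25 × $0.28 = $252.35

$252.35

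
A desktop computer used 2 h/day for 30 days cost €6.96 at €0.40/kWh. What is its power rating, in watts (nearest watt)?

Energy = €6.96 ÷ €0.40/kWh = 17.4 kWh
Runtime = 2 h/day × 30 days = 60 h
Power = 17.4 kWh ÷ 60 h = 0.29 kW = 290 W

290 W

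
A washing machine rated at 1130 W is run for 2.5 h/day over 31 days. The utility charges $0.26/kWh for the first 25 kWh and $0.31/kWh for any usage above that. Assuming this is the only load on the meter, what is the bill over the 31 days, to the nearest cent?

$25.90

Runtime = 2.5 h/day × 31 days = 77.5 h
Energy = 1.13 kW × 77.5 h = 87.575 kWh
Tier 1 (0–25 kWh): 25 × $0.26 = $6.5
Above 25 kWh: 62.575 × $0.31 = $19.39825
Bill = $25.90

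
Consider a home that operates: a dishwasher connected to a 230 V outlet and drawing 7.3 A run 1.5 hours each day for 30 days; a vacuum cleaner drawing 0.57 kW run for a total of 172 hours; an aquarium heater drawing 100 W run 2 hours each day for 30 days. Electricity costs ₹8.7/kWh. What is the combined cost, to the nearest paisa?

dishwasher: Power = 7.3 A × 230 V = 1679 W = 1.679 kW
dishwasher: Runtime = 1.5 h/day × 30 days = 45 h
dishwasher: 1.679 kW × 45 h = 75.555 kWh
vacuum cleaner: 0.57 kW × 172 h = 98.04 kWh
aquarium heater: Runtime = 2 h/day × 30 days = 60 h
aquarium heater: 0.1 kW × 60 h = 6 kWh
Total energy = 179.595 kWh
Cost = 179.595 × ₹8.7 = ₹1562.48

₹1562.48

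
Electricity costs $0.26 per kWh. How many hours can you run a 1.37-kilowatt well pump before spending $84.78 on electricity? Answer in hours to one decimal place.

Energy available = $84.78 ÷ $0.26/kWh = 326.0769 kWh
Hours = 326.0769 kWh ÷ 1.37 kW = 238.0 h

238.0 h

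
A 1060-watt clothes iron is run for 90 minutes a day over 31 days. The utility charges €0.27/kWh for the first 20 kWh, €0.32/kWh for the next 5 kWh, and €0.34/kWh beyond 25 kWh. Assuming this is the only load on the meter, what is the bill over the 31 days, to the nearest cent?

Runtime = 90 min × 31 = 2790 min = 46.5 h
Energy = 1.06 kW × 46.5 h = 49.29 kWh
Tier 1 (0–20 kWh): 20 × €0.27 = €5.4
Tier 2 (20–25 kWh): 5 × €0.32 = €1.6
Above 25 kWh: 24.29 × €0.34 = €8.2586
Bill = €15.26

€15.26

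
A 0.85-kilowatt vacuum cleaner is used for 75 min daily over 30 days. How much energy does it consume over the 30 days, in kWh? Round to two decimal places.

Runtime = 75 min × 30 = 2250 min = 37.5 h
Energy = 0.85 kW × 37.5 h = 31.875 kWh ≈ 31.88 kWh

31.88 kWh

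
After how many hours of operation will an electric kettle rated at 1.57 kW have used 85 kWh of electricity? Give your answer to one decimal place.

Hours = 85 kWh ÷ 1.57 kW = 54.1 h

54.1 h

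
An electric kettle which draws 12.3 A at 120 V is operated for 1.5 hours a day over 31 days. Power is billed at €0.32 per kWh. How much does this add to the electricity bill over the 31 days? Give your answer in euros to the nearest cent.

€21.96

Power = 12.3 A × 120 V = 1476 W = 1.476 kW
Runtime = 1.5 h/day × 31 days = 46.5 h
Energy = 1.476 kW × 46.5 h = 68.634 kWh
Cost = 68.634 kWh × €0.32/kWh = €21.96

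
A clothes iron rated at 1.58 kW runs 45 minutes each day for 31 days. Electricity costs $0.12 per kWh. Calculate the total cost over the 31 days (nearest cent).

$4.41

Runtime = 45 min × 31 = 1395 min = 23.25 h
Energy = 1.58 kW × 23.25 h = 36.735 kWh
Cost = 36.735 kWh × $0.12/kWh = $4.41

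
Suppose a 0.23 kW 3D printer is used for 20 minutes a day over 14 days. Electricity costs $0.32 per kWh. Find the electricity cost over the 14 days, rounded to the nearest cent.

Runtime = 20 min × 14 = 280 min = 4.666666… h
Energy = 0.23 kW × 4.666666… h = 1.073333… kWh
Cost = 1.073333… kWh × $0.32/kWh = $0.34

$0.34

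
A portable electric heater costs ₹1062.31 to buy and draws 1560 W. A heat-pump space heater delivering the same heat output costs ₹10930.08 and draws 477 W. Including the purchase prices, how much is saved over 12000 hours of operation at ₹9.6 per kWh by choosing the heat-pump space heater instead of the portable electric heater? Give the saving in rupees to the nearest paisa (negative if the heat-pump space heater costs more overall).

₹114893.83

portable electric heater: ₹1062.31 + (1560/1000) kW × 12000 h × ₹9.6 = ₹1062.31 + ₹179712 = ₹180774.31
heat-pump space heater: ₹10930.08 + (477/1000) kW × 12000 h × ₹9.6 = ₹10930.08 + ₹54950.4 = ₹65880.48
Saving = ₹180774.31 − ₹65880.48 = ₹114893.83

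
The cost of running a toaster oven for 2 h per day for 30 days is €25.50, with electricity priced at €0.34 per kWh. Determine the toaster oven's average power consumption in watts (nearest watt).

Energy = €25.50 ÷ €0.34/kWh = 75 kWh
Runtime = 2 h/day × 30 days = 60 h
Power = 75 kWh ÷ 60 h = 1.25 kW = 1250 W

1250 W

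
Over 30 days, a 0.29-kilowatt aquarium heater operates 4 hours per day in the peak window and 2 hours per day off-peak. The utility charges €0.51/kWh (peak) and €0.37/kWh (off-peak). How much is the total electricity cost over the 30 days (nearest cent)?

€24.19

Peak energy = 0.29 kW × 4 h × 30 = 34.8 kWh
Off-peak energy = 0.29 kW × 2 h × 30 = 17.4 kWh
Cost = 34.8 × €0.51 + 17.4 × €0.37 = €17.748 + €6.438 = €24.19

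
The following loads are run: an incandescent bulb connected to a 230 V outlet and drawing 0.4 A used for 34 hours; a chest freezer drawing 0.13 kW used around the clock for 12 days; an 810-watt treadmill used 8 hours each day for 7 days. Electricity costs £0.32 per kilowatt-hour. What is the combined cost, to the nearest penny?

£27.50

incandescent bulb: Power = 0.4 A × 230 V = 92 W = 0.092 kW
incandescent bulb: 0.092 kW × 34 h = 3.128 kWh
chest freezer: Runtime = 24 h × 12 = 288 h
chest freezer: 0.13 kW × 288 h = 37.44 kWh
treadmill: Runtime = 8 h/day × 7 days = 56 h
treadmill: 0.81 kW × 56 h = 45.36 kWh
Total energy = 85.928 kWh
Cost = 85.928 × £0.32 = £27.50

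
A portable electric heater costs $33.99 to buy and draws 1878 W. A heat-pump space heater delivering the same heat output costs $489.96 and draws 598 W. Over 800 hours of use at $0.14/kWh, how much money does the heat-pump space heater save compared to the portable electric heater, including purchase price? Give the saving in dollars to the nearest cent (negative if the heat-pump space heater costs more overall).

portable electric heater: $33.99 + (1878/1000) kW × 800 h × $0.14 = $33.99 + $210.336 = $244.326
heat-pump space heater: $489.96 + (598/1000) kW × 800 h × $0.14 = $489.96 + $66.976 = $556.936
Saving = $244.326 − $556.936 = −$312.61

-$312.61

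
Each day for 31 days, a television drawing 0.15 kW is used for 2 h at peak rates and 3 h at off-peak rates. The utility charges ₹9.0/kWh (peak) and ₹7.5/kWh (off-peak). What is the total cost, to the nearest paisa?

Peak energy = 0.15 kW × 2 h × 31 = 9.3 kWh
Off-peak energy = 0.15 kW × 3 h × 31 = 13.95 kWh
Cost = 9.3 × ₹9.0 + 13.95 × ₹7.5 = ₹83.7 + ₹104.625 = ₹188.33

₹188.33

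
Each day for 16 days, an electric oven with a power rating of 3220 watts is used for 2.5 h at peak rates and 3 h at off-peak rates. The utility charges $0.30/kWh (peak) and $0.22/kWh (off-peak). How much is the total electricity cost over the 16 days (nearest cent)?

Peak energy = 3.22 kW × 2.5 h × 16 = 128.8 kWh
Off-peak energy = 3.22 kW × 3 h × 16 = 154.56 kWh
Cost = 128.8 × $0.30 + 154.56 × $0.22 = $38.64 + $34.0032 = $72.64

$72.64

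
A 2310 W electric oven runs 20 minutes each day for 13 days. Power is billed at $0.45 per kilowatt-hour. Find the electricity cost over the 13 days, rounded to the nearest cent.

$4.50

Runtime = 20 min × 13 = 260 min = 4.333333… h
Energy = 2.31 kW × 4.333333… h = 10.01 kWh
Cost = 10.01 kWh × $0.45/kWh = $4.50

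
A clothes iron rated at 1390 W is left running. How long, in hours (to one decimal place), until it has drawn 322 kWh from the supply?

Hours = 322 kWh ÷ 1.39 kW = 231.7 h

231.7 h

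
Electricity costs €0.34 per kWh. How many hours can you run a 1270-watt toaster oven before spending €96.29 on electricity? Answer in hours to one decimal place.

Energy available = €96.29 ÷ €0.34/kWh = 283.2059 kWh
Hours = 283.2059 kWh ÷ 1.27 kW = 223.0 h

223.0 h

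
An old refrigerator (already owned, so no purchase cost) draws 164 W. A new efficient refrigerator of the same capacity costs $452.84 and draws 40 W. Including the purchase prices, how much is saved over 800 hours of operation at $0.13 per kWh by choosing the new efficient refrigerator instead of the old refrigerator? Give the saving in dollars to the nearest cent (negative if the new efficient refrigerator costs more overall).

-$439.94

old refrigerator: $0.00 + (164/1000) kW × 800 h × $0.13 = $0.00 + $17.056 = $17.056
new efficient refrigerator: $452.84 + (40/1000) kW × 800 h × $0.13 = $452.84 + $4.16 = $457
Saving = $17.056 − $457 = −$439.944 → -$439.94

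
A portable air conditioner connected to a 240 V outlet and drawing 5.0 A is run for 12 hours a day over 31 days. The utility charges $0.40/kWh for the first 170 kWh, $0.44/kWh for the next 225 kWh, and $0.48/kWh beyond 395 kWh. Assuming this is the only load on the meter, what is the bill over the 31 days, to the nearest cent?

$191.67

Power = 5.0 A × 240 V = 1200 W = 1.2 kW
Runtime = 12 h/day × 31 days = 372 h
Energy = 1.2 kW × 372 h = 446.4 kWh
Tier 1 (0–170 kWh): 170 × $0.40 = $68
Tier 2 (170–395 kWh): 225 × $0.44 = $99
Above 395 kWh: 51.4 × $0.48 = $24.672
Bill = $191.67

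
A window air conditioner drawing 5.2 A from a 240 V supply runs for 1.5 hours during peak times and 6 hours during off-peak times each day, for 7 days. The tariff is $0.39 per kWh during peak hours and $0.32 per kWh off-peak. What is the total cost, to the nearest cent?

Power = 5.2 A × 240 V = 1248 W = 1.248 kW
Peak energy = 1.248 kW × 1.5 h × 7 = 13.104 kWh
Off-peak energy = 1.248 kW × 6 h × 7 = 52.416 kWh
Cost = 13.104 × $0.39 + 52.416 × $0.32 = $5.11056 + $16.77312 = $21.88

$21.88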